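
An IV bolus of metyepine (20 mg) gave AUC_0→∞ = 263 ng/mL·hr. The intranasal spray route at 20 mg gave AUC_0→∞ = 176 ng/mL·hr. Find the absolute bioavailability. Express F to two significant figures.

F = (AUC_ev / D_ev) / (AUC_iv / D_iv)
  = (176/20) / (263/20)
  = 8.8 / 13.15 = 0.6692

F = 0.67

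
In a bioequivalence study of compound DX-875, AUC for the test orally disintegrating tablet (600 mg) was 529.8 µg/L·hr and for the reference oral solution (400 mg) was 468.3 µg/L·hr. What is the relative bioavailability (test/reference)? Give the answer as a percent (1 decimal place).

F_rel = 75.4%

F_rel = (AUC_test/D_test) / (AUC_ref/D_ref)
      = (529.8/600) / (468.3/400)
      = 0.883 / 1.17075 = 0.7542 = 75.42%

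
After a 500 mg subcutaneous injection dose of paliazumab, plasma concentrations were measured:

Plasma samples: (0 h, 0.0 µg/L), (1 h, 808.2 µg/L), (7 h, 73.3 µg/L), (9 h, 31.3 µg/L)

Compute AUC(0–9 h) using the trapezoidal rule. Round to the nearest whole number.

Trapezoidal AUC_0→9:
  [0→1]: (0.0+808.2)/2 × 1 = 404.1
  [1→7]: (808.2+73.3)/2 × 6 = 2644.5
  [7→9]: (73.3+31.3)/2 × 2 = 104.6
  Sum = 3153.2 µg/L·h

AUC = 3153 µg/L·h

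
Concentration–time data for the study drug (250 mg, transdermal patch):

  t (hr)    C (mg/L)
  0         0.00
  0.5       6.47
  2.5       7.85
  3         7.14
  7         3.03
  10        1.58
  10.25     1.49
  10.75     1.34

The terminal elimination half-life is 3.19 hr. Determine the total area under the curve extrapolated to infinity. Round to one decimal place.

Trapezoidal AUC_0→10.75:
  [0→0.5]: (0.00+6.47)/2 × 0.5 = 1.6175
  [0.5→2.5]: (6.47+7.85)/2 × 2 = 14.32
  [2.5→3]: (7.85+7.14)/2 × 0.5 = 3.7475
  [3→7]: (7.14+3.03)/2 × 4 = 20.34
  [7→10]: (3.03+1.58)/2 × 3 = 6.915
  [10→10.25]: (1.58+1.49)/2 × 0.25 = 0.38375
  [10.25→10.75]: (1.49+1.34)/2 × 0.5 = 0.7075
  Sum = 48.03125 mg/L·hr
k_e = ln2 / t½ = 0.693147 / 3.19 = 0.2173 hr^-1
Extrapolated tail: C_last / k_e = 1.34 / 0.2173 = 6.167
AUC_0→∞ = 48.03125 + 6.167 = 54.19825 mg/L·hr

AUC = 54.2 mg/L·hr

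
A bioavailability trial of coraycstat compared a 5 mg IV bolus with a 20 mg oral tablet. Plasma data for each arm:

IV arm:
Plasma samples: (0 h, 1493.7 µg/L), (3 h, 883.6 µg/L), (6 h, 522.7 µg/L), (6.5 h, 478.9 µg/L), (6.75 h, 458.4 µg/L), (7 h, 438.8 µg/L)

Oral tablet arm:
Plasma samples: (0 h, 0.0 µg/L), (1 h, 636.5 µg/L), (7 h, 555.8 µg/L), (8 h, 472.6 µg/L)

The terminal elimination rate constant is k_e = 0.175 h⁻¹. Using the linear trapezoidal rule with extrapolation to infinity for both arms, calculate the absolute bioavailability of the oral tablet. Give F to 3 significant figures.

Trapezoidal AUC_0→7 (IV):
  [0→3]: (1493.7+883.6)/2 × 3 = 3565.95
  [3→6]: (883.6+522.7)/2 × 3 = 2109.45
  [6→6.5]: (522.7+478.9)/2 × 0.5 = 250.4
  [6.5→6.75]: (478.9+458.4)/2 × 0.25 = 117.1625
  [6.75→7]: (458.4+438.8)/2 × 0.25 = 112.15
  Sum = 6155.1125 µg/L·h
IV tail: 438.8/0.175 = 2507.429; AUC_iv,0→∞ = 6155.1125 + 2507.429 = 8662.5415 µg/L·h
Trapezoidal AUC_0→8 (oral tablet):
  [0→1]: (0.0+636.5)/2 × 1 = 318.25
  [1→7]: (636.5+555.8)/2 × 6 = 3576.9
  [7→8]: (555.8+472.6)/2 × 1 = 514.2
  Sum = 4409.35 µg/L·h
oral tablet tail: 472.6/0.175 = 2700.571; AUC_ev,0→∞ = 4409.35 + 2700.571 = 7109.921 µg/L·h
F = (AUC_ev/D_ev)/(AUC_iv/D_iv) = (7109.921/20)/(8662.5415/5) = 355.49605/1732.5083 = 0.2052

F = 0.205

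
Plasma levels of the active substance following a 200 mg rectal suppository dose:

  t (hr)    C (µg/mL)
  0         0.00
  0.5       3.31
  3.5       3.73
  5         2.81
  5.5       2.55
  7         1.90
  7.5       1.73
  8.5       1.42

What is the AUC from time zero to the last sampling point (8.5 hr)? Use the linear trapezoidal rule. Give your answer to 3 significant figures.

AUC = 23.5 µg/mL·hr

Trapezoidal AUC_0→8.5:
  [0→0.5]: (0.00+3.31)/2 × 0.5 = 0.8275
  [0.5→3.5]: (3.31+3.73)/2 × 3 = 10.56
  [3.5→5]: (3.73+2.81)/2 × 1.5 = 4.905
  [5→5.5]: (2.81+2.55)/2 × 0.5 = 1.34
  [5.5→7]: (2.55+1.90)/2 × 1.5 = 3.3375
  [7→7.5]: (1.90+1.73)/2 × 0.5 = 0.9075
  [7.5→8.5]: (1.73+1.42)/2 × 1 = 1.575
  Sum = 23.4525 µg/mL·hr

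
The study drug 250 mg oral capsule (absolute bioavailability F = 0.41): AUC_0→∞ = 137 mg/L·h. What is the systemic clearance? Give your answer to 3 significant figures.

CL = 0.748 L/h

CL = F × Dose / AUC_0→∞
   = 0.41 × 250 / 137 = 0.748175 L/h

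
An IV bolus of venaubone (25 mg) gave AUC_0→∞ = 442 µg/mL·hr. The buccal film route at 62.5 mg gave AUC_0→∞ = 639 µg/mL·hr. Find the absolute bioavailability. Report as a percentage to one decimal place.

F = 57.8%

F = (AUC_ev / D_ev) / (AUC_iv / D_iv)
  = (639/62.5) / (442/25)
  = 10.224 / 17.68 = 0.5783
  = 57.83%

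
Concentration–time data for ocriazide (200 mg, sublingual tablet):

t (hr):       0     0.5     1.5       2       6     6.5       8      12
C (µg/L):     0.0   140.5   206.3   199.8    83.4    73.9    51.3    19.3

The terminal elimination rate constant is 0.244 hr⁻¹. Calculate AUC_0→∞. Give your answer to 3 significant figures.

Trapezoidal AUC_0→12:
  [0→0.5]: (0.0+140.5)/2 × 0.5 = 35.125
  [0.5→1.5]: (140.5+206.3)/2 × 1 = 173.4
  [1.5→2]: (206.3+199.8)/2 × 0.5 = 101.525
  [2→6]: (199.8+83.4)/2 × 4 = 566.4
  [6→6.5]: (83.4+73.9)/2 × 0.5 = 39.325
  [6.5→8]: (73.9+51.3)/2 × 1.5 = 93.9
  [8→12]: (51.3+19.3)/2 × 4 = 141.2
  Sum = 1150.875 µg/L·hr
Extrapolated tail: C_last / k_e = 19.3 / 0.244 = 79.098
AUC_0→∞ = 1150.875 + 79.098 = 1229.973 µg/L·hr

AUC = 1230 µg/L·hr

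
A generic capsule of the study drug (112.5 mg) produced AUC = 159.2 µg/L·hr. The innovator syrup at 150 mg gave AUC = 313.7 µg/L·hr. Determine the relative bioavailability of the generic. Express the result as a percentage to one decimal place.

F_rel = (AUC_test/D_test) / (AUC_ref/D_ref)
      = (159.2/112.5) / (313.7/150)
      = 1.41511 / 2.09133 = 0.6767 = 67.67%

F_rel = 67.7%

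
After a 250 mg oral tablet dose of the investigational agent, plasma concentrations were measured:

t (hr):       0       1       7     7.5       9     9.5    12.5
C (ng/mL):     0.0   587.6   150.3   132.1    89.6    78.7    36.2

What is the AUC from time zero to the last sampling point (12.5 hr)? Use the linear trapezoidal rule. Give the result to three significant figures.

Trapezoidal AUC_0→12.5:
  [0→1]: (0.0+587.6)/2 × 1 = 293.8
  [1→7]: (587.6+150.3)/2 × 6 = 2213.7
  [7→7.5]: (150.3+132.1)/2 × 0.5 = 70.6
  [7.5→9]: (132.1+89.6)/2 × 1.5 = 166.275
  [9→9.5]: (89.6+78.7)/2 × 0.5 = 42.075
  [9.5→12.5]: (78.7+36.2)/2 × 3 = 172.35
  Sum = 2958.8 ng/mL·hr

AUC = 2960 ng/mL·hr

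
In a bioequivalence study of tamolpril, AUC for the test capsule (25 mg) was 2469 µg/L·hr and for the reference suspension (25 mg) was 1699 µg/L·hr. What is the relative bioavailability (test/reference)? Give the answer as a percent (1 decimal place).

F_rel = 145.3%

F_rel = (AUC_test/D_test) / (AUC_ref/D_ref)
      = (2469/25) / (1699/25)
      = 98.76 / 67.96 = 1.4532 = 145.32%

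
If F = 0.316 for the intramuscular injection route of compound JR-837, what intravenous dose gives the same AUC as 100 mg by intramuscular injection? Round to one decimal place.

D_iv = 31.6 mg

Systemic exposure from an extravascular dose = F × D_ev, so the equivalent IV dose is F × D_ev.
D_iv = F × D_ev = 0.316 × 100 = 31.6 mg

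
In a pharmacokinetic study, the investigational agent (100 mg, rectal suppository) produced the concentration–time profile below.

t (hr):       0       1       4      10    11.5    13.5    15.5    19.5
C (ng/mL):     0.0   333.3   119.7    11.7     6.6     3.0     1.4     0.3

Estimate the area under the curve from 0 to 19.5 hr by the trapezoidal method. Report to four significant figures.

AUC = 1271 ng/mL·hr

Trapezoidal AUC_0→19.5:
  [0→1]: (0.0+333.3)/2 × 1 = 166.65
  [1→4]: (333.3+119.7)/2 × 3 = 679.5
  [4→10]: (119.7+11.7)/2 × 6 = 394.2
  [10→11.5]: (11.7+6.6)/2 × 1.5 = 13.725
  [11.5→13.5]: (6.6+3.0)/2 × 2 = 9.6
  [13.5→15.5]: (3.0+1.4)/2 × 2 = 4.4
  [15.5→19.5]: (1.4+0.3)/2 × 4 = 3.4
  Sum = 1271.475 ng/mL·hr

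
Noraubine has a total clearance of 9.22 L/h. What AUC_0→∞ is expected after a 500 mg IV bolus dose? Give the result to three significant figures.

AUC_0→∞ = Dose_iv / CL
        = 500 / 9.22 = 54.2299 mg/L·h

AUC = 54.2 mg/L·h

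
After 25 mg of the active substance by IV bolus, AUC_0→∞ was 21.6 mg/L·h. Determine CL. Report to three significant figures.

CL = Dose_iv / AUC_0→∞
   = 25 / 21.6 = 1.15741 L/h

CL = 1.16 L/h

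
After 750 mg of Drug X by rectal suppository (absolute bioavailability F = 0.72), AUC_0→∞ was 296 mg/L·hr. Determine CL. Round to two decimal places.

CL = F × Dose / AUC_0→∞
   = 0.72 × 750 / 296 = 1.82432 L/hr

CL = 1.82 L/hr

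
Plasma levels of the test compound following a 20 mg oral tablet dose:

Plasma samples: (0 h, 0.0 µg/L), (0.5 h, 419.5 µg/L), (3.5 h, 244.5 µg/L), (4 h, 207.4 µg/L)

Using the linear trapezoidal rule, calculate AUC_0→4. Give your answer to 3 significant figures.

Trapezoidal AUC_0→4:
  [0→0.5]: (0.0+419.5)/2 × 0.5 = 104.875
  [0.5→3.5]: (419.5+244.5)/2 × 3 = 996.0
  [3.5→4]: (244.5+207.4)/2 × 0.5 = 112.975
  Sum = 1213.85 µg/L·h

AUC = 1210 µg/L·h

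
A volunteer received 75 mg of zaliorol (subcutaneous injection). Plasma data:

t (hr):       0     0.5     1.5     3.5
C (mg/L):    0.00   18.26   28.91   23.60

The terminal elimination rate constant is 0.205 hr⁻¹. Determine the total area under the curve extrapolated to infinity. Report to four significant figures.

AUC = 195.8 mg/L·hr

Trapezoidal AUC_0→3.5:
  [0→0.5]: (0.00+18.26)/2 × 0.5 = 4.565
  [0.5→1.5]: (18.26+28.91)/2 × 1 = 23.585
  [1.5→3.5]: (28.91+23.60)/2 × 2 = 52.51
  Sum = 80.66 mg/L·hr
Extrapolated tail: C_last / k_e = 23.60 / 0.205 = 115.122
AUC_0→∞ = 80.66 + 115.122 = 195.782 mg/L·hr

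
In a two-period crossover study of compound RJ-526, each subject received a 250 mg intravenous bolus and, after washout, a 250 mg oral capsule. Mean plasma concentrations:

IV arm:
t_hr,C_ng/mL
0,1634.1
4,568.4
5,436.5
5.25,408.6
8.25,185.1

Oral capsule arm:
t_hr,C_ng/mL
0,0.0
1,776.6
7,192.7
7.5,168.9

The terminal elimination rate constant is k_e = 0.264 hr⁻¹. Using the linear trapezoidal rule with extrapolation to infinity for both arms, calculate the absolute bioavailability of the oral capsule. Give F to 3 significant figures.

F = 0.610

Trapezoidal AUC_0→8.25 (IV):
  [0→4]: (1634.1+568.4)/2 × 4 = 4405.0
  [4→5]: (568.4+436.5)/2 × 1 = 502.45
  [5→5.25]: (436.5+408.6)/2 × 0.25 = 105.6375
  [5.25→8.25]: (408.6+185.1)/2 × 3 = 890.55
  Sum = 5903.6375 ng/mL·hr
IV tail: 185.1/0.264 = 701.136; AUC_iv,0→∞ = 5903.6375 + 701.136 = 6604.7735 ng/mL·hr
Trapezoidal AUC_0→7.5 (oral capsule):
  [0→1]: (0.0+776.6)/2 × 1 = 388.3
  [1→7]: (776.6+192.7)/2 × 6 = 2907.9
  [7→7.5]: (192.7+168.9)/2 × 0.5 = 90.4
  Sum = 3386.6 ng/mL·hr
oral capsule tail: 168.9/0.264 = 639.773; AUC_ev,0→∞ = 3386.6 + 639.773 = 4026.373 ng/mL·hr
F = (AUC_ev/D_ev)/(AUC_iv/D_iv) = (4026.373/250)/(6604.7735/250) = 16.105492/26.419094 = 0.6096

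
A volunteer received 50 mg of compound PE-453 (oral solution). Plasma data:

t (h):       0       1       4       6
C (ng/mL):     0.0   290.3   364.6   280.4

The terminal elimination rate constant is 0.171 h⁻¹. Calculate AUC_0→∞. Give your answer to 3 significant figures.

Trapezoidal AUC_0→6:
  [0→1]: (0.0+290.3)/2 × 1 = 145.15
  [1→4]: (290.3+364.6)/2 × 3 = 982.35
  [4→6]: (364.6+280.4)/2 × 2 = 645.0
  Sum = 1772.5 ng/mL·h
Extrapolated tail: C_last / k_e = 280.4 / 0.171 = 1639.766
AUC_0→∞ = 1772.5 + 1639.766 = 3412.266 ng/mL·h

AUC = 3410 ng/mL·h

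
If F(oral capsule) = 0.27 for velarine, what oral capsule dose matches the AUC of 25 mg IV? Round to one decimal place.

D_oral = 92.6 mg

For equal systemic exposure: F × D_ev = D_iv
D_ev = D_iv / F = 25 / 0.27 = 92.5926 mg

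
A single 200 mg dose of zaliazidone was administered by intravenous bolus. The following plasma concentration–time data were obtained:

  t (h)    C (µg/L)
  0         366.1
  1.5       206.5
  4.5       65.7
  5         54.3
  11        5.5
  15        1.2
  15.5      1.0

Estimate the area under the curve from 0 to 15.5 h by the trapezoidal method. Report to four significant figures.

AUC = 1061 µg/L·h

Trapezoidal AUC_0→15.5:
  [0→1.5]: (366.1+206.5)/2 × 1.5 = 429.45
  [1.5→4.5]: (206.5+65.7)/2 × 3 = 408.3
  [4.5→5]: (65.7+54.3)/2 × 0.5 = 30.0
  [5→11]: (54.3+5.5)/2 × 6 = 179.4
  [11→15]: (5.5+1.2)/2 × 4 = 13.4
  [15→15.5]: (1.2+1.0)/2 × 0.5 = 0.55
  Sum = 1061.1 µg/L·h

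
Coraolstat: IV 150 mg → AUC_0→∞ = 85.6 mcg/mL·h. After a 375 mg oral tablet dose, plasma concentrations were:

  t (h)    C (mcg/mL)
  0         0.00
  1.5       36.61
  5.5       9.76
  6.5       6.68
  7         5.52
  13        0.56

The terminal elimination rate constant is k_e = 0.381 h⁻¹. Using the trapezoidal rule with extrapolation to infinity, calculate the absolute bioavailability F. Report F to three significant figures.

Trapezoidal AUC_0→13 (oral tablet):
  [0→1.5]: (0.00+36.61)/2 × 1.5 = 27.4575
  [1.5→5.5]: (36.61+9.76)/2 × 4 = 92.74
  [5.5→6.5]: (9.76+6.68)/2 × 1 = 8.22
  [6.5→7]: (6.68+5.52)/2 × 0.5 = 3.05
  [7→13]: (5.52+0.56)/2 × 6 = 18.24
  Sum = 149.7075 mcg/mL·h
Tail: C_last/k_e = 0.56/0.381 = 1.470
AUC_0→∞ (oral tablet) = 149.7075 + 1.470 = 151.1775 mcg/mL·h
F = (AUC_ev/D_ev)/(AUC_iv/D_iv) = (151.1775/375)/(85.6/150) = 0.40314/0.570667 = 0.7064

F = 0.706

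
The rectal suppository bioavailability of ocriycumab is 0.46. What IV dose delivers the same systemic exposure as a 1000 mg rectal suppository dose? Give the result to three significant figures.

Systemic exposure from an extravascular dose = F × D_ev, so the equivalent IV dose is F × D_ev.
D_iv = F × D_ev = 0.46 × 1000 = 460 mg

D_iv = 460 mg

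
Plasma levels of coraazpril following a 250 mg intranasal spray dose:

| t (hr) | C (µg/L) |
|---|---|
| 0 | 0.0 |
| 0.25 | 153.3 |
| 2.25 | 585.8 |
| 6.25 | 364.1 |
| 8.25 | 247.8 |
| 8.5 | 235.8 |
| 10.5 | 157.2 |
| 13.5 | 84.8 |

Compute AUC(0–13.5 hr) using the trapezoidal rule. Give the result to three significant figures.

Trapezoidal AUC_0→13.5:
  [0→0.25]: (0.0+153.3)/2 × 0.25 = 19.1625
  [0.25→2.25]: (153.3+585.8)/2 × 2 = 739.1
  [2.25→6.25]: (585.8+364.1)/2 × 4 = 1899.8
  [6.25→8.25]: (364.1+247.8)/2 × 2 = 611.9
  [8.25→8.5]: (247.8+235.8)/2 × 0.25 = 60.45
  [8.5→10.5]: (235.8+157.2)/2 × 2 = 393.0
  [10.5→13.5]: (157.2+84.8)/2 × 3 = 363.0
  Sum = 4086.4125 µg/L·hr

AUC = 4090 µg/L·hr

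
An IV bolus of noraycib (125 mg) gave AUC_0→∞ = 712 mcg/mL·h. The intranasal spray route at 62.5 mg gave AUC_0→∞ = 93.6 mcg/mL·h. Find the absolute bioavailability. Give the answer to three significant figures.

F = 0.263

F = (AUC_ev / D_ev) / (AUC_iv / D_iv)
  = (93.6/62.5) / (712/125)
  = 1.4976 / 5.696 = 0.2629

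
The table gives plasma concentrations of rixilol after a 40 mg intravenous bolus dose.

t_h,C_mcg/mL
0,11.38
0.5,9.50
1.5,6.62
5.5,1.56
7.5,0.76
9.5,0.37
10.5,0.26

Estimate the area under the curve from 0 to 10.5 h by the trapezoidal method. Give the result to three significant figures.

Trapezoidal AUC_0→10.5:
  [0→0.5]: (11.38+9.50)/2 × 0.5 = 5.22
  [0.5→1.5]: (9.50+6.62)/2 × 1 = 8.06
  [1.5→5.5]: (6.62+1.56)/2 × 4 = 16.36
  [5.5→7.5]: (1.56+0.76)/2 × 2 = 2.32
  [7.5→9.5]: (0.76+0.37)/2 × 2 = 1.13
  [9.5→10.5]: (0.37+0.26)/2 × 1 = 0.315
  Sum = 33.405 mcg/mL·h

AUC = 33.4 mcg/mL·h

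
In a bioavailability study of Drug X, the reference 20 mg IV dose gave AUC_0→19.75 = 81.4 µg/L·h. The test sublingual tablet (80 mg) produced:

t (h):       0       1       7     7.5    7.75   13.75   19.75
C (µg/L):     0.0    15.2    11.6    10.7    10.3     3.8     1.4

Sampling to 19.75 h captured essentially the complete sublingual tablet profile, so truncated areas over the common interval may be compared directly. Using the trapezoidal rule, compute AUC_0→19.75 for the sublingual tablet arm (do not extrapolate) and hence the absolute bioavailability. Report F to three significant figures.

Trapezoidal AUC_0→19.75 (sublingual tablet):
  [0→1]: (0.0+15.2)/2 × 1 = 7.6
  [1→7]: (15.2+11.6)/2 × 6 = 80.4
  [7→7.5]: (11.6+10.7)/2 × 0.5 = 5.575
  [7.5→7.75]: (10.7+10.3)/2 × 0.25 = 2.625
  [7.75→13.75]: (10.3+3.8)/2 × 6 = 42.3
  [13.75→19.75]: (3.8+1.4)/2 × 6 = 15.6
  Sum = 154.1 µg/L·h
F = (AUC_ev/D_ev)/(AUC_iv/D_iv) = (154.1/80)/(81.4/20) = 1.92625/4.07 = 0.4733

F = 0.473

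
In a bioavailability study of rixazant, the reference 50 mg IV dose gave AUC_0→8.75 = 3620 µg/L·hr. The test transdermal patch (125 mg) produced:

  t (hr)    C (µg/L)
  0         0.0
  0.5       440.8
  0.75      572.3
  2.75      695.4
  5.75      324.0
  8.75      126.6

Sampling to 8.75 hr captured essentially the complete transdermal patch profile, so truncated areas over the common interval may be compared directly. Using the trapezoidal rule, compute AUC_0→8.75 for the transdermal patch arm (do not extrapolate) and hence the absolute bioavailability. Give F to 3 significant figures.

Trapezoidal AUC_0→8.75 (transdermal patch):
  [0→0.5]: (0.0+440.8)/2 × 0.5 = 110.2
  [0.5→0.75]: (440.8+572.3)/2 × 0.25 = 126.6375
  [0.75→2.75]: (572.3+695.4)/2 × 2 = 1267.7
  [2.75→5.75]: (695.4+324.0)/2 × 3 = 1529.1
  [5.75→8.75]: (324.0+126.6)/2 × 3 = 675.9
  Sum = 3709.5375 µg/L·hr
F = (AUC_ev/D_ev)/(AUC_iv/D_iv) = (3709.5375/125)/(3620/50) = 29.6763/72.4 = 0.4099

F = 0.410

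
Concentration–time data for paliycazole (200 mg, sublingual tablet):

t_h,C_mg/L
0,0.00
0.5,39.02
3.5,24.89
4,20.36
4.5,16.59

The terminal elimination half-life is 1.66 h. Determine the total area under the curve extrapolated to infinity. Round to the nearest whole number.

Trapezoidal AUC_0→4.5:
  [0→0.5]: (0.00+39.02)/2 × 0.5 = 9.755
  [0.5→3.5]: (39.02+24.89)/2 × 3 = 95.865
  [3.5→4]: (24.89+20.36)/2 × 0.5 = 11.3125
  [4→4.5]: (20.36+16.59)/2 × 0.5 = 9.2375
  Sum = 126.17 mg/L·h
k_e = ln2 / t½ = 0.693147 / 1.66 = 0.4176 h^-1
Extrapolated tail: C_last / k_e = 16.59 / 0.4176 = 39.727
AUC_0→∞ = 126.17 + 39.727 = 165.897 mg/L·h

AUC = 166 mg/L·h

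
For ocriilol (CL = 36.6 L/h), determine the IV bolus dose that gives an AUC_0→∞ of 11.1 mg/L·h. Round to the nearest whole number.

Dose = 406 mg

Dose_iv = CL × AUC_0→∞
     = 36.6 × 11.1 = 406.26 mg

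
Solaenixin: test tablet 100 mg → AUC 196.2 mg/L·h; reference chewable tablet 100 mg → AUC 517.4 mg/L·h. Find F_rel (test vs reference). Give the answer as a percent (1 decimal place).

F_rel = (AUC_test/D_test) / (AUC_ref/D_ref)
      = (196.2/100) / (517.4/100)
      = 1.962 / 5.174 = 0.3792 = 37.92%

F_rel = 37.9%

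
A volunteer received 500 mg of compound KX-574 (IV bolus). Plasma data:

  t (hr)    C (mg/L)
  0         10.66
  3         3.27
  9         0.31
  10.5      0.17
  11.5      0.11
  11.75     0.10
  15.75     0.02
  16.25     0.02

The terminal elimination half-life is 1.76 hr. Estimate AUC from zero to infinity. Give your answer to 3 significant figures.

AUC = 32.5 mg/L·hr

Trapezoidal AUC_0→16.25:
  [0→3]: (10.66+3.27)/2 × 3 = 20.895
  [3→9]: (3.27+0.31)/2 × 6 = 10.74
  [9→10.5]: (0.31+0.17)/2 × 1.5 = 0.36
  [10.5→11.5]: (0.17+0.11)/2 × 1 = 0.14
  [11.5→11.75]: (0.11+0.10)/2 × 0.25 = 0.02625
  [11.75→15.75]: (0.10+0.02)/2 × 4 = 0.24
  [15.75→16.25]: (0.02+0.02)/2 × 0.5 = 0.01
  Sum = 32.41125 mg/L·hr
k_e = ln2 / t½ = 0.693147 / 1.76 = 0.3938 hr^-1
Extrapolated tail: C_last / k_e = 0.02 / 0.3938 = 0.051
AUC_0→∞ = 32.41125 + 0.051 = 32.46225 mg/L·hr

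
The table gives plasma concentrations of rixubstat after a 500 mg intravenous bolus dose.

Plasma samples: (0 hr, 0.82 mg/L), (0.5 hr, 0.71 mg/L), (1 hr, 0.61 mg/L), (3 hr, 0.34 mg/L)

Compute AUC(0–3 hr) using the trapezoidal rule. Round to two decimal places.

AUC = 1.66 mg/L·hr

Trapezoidal AUC_0→3:
  [0→0.5]: (0.82+0.71)/2 × 0.5 = 0.3825
  [0.5→1]: (0.71+0.61)/2 × 0.5 = 0.33
  [1→3]: (0.61+0.34)/2 × 2 = 0.95
  Sum = 1.6625 mg/L·hr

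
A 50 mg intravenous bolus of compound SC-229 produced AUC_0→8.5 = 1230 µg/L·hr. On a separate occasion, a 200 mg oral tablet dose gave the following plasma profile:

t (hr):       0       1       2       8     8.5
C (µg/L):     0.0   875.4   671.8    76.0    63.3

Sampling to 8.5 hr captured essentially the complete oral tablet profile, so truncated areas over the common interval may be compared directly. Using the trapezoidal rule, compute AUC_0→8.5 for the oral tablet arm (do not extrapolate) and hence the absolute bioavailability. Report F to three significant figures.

Trapezoidal AUC_0→8.5 (oral tablet):
  [0→1]: (0.0+875.4)/2 × 1 = 437.7
  [1→2]: (875.4+671.8)/2 × 1 = 773.6
  [2→8]: (671.8+76.0)/2 × 6 = 2243.4
  [8→8.5]: (76.0+63.3)/2 × 0.5 = 34.825
  Sum = 3489.525 µg/L·hr
F = (AUC_ev/D_ev)/(AUC_iv/D_iv) = (3489.525/200)/(1230/50) = 17.447625/24.6 = 0.7093

F = 0.709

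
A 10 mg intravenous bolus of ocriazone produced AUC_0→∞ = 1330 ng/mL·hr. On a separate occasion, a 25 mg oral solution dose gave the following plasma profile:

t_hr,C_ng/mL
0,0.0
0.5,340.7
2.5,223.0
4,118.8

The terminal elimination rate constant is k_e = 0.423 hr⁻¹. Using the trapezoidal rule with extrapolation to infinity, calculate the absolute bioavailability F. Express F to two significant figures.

F = 0.36

Trapezoidal AUC_0→4 (oral solution):
  [0→0.5]: (0.0+340.7)/2 × 0.5 = 85.175
  [0.5→2.5]: (340.7+223.0)/2 × 2 = 563.7
  [2.5→4]: (223.0+118.8)/2 × 1.5 = 256.35
  Sum = 905.225 ng/mL·hr
Tail: C_last/k_e = 118.8/0.423 = 280.851
AUC_0→∞ (oral solution) = 905.225 + 280.851 = 1186.076 ng/mL·hr
F = (AUC_ev/D_ev)/(AUC_iv/D_iv) = (1186.076/25)/(1330/10) = 47.44304/133 = 0.3567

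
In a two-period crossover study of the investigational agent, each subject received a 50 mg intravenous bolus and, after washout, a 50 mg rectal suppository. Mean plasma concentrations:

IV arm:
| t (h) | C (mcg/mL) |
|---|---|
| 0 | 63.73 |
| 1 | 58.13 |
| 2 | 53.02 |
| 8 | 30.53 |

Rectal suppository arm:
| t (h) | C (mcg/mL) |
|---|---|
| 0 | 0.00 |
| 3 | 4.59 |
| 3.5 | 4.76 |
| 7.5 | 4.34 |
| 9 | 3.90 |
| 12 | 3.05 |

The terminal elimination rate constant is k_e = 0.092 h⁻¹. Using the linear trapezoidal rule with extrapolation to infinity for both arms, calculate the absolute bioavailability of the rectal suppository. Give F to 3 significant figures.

F = 0.110

Trapezoidal AUC_0→8 (IV):
  [0→1]: (63.73+58.13)/2 × 1 = 60.93
  [1→2]: (58.13+53.02)/2 × 1 = 55.575
  [2→8]: (53.02+30.53)/2 × 6 = 250.65
  Sum = 367.155 mcg/mL·h
IV tail: 30.53/0.092 = 331.848; AUC_iv,0→∞ = 367.155 + 331.848 = 699.003 mcg/mL·h
Trapezoidal AUC_0→12 (rectal suppository):
  [0→3]: (0.00+4.59)/2 × 3 = 6.885
  [3→3.5]: (4.59+4.76)/2 × 0.5 = 2.3375
  [3.5→7.5]: (4.76+4.34)/2 × 4 = 18.2
  [7.5→9]: (4.34+3.90)/2 × 1.5 = 6.18
  [9→12]: (3.90+3.05)/2 × 3 = 10.425
  Sum = 44.0275 mcg/mL·h
rectal suppository tail: 3.05/0.092 = 33.152; AUC_ev,0→∞ = 44.0275 + 33.152 = 77.1795 mcg/mL·h
F = (AUC_ev/D_ev)/(AUC_iv/D_iv) = (77.1795/50)/(699.003/50) = 1.54359/13.98006 = 0.1104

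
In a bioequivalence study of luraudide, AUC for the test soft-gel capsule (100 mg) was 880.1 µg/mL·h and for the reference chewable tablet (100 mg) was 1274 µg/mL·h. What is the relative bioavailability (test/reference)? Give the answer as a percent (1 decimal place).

F_rel = 69.1%

F_rel = (AUC_test/D_test) / (AUC_ref/D_ref)
      = (880.1/100) / (1274/100)
      = 8.801 / 12.74 = 0.6908 = 69.08%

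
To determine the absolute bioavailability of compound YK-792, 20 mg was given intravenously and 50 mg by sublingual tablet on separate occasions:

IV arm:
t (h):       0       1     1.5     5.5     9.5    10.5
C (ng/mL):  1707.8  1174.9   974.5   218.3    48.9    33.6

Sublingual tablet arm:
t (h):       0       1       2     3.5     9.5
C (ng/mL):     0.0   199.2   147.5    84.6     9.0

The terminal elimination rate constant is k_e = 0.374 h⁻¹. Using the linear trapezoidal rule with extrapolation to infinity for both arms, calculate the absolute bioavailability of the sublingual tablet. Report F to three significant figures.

F = 0.0598

Trapezoidal AUC_0→10.5 (IV):
  [0→1]: (1707.8+1174.9)/2 × 1 = 1441.35
  [1→1.5]: (1174.9+974.5)/2 × 0.5 = 537.35
  [1.5→5.5]: (974.5+218.3)/2 × 4 = 2385.6
  [5.5→9.5]: (218.3+48.9)/2 × 4 = 534.4
  [9.5→10.5]: (48.9+33.6)/2 × 1 = 41.25
  Sum = 4939.95 ng/mL·h
IV tail: 33.6/0.374 = 89.840; AUC_iv,0→∞ = 4939.95 + 89.840 = 5029.79 ng/mL·h
Trapezoidal AUC_0→9.5 (sublingual tablet):
  [0→1]: (0.0+199.2)/2 × 1 = 99.6
  [1→2]: (199.2+147.5)/2 × 1 = 173.35
  [2→3.5]: (147.5+84.6)/2 × 1.5 = 174.075
  [3.5→9.5]: (84.6+9.0)/2 × 6 = 280.8
  Sum = 727.825 ng/mL·h
sublingual tablet tail: 9.0/0.374 = 24.064; AUC_ev,0→∞ = 727.825 + 24.064 = 751.889 ng/mL·h
F = (AUC_ev/D_ev)/(AUC_iv/D_iv) = (751.889/50)/(5029.79/20) = 15.03778/251.4895 = 0.0598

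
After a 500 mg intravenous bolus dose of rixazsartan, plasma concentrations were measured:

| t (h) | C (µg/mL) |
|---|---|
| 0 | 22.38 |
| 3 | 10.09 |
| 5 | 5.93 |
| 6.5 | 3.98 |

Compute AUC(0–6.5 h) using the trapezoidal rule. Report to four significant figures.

Trapezoidal AUC_0→6.5:
  [0→3]: (22.38+10.09)/2 × 3 = 48.705
  [3→5]: (10.09+5.93)/2 × 2 = 16.02
  [5→6.5]: (5.93+3.98)/2 × 1.5 = 7.4325
  Sum = 72.1575 µg/mL·h

AUC = 72.16 µg/mL·h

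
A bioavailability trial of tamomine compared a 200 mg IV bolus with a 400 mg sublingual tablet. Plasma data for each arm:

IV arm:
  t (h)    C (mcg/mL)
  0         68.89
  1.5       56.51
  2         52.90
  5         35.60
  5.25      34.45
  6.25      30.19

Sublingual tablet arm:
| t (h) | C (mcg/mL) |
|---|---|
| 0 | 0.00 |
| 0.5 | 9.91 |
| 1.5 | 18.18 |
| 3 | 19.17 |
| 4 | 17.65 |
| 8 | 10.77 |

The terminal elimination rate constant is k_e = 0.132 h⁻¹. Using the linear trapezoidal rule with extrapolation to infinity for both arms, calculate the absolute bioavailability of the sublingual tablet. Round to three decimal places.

F = 0.192

Trapezoidal AUC_0→6.25 (IV):
  [0→1.5]: (68.89+56.51)/2 × 1.5 = 94.05
  [1.5→2]: (56.51+52.90)/2 × 0.5 = 27.3525
  [2→5]: (52.90+35.60)/2 × 3 = 132.75
  [5→5.25]: (35.60+34.45)/2 × 0.25 = 8.75625
  [5.25→6.25]: (34.45+30.19)/2 × 1 = 32.32
  Sum = 295.22875 mcg/mL·h
IV tail: 30.19/0.132 = 228.712; AUC_iv,0→∞ = 295.22875 + 228.712 = 523.94075 mcg/mL·h
Trapezoidal AUC_0→8 (sublingual tablet):
  [0→0.5]: (0.00+9.91)/2 × 0.5 = 2.4775
  [0.5→1.5]: (9.91+18.18)/2 × 1 = 14.045
  [1.5→3]: (18.18+19.17)/2 × 1.5 = 28.0125
  [3→4]: (19.17+17.65)/2 × 1 = 18.41
  [4→8]: (17.65+10.77)/2 × 4 = 56.84
  Sum = 119.785 mcg/mL·h
sublingual tablet tail: 10.77/0.132 = 81.591; AUC_ev,0→∞ = 119.785 + 81.591 = 201.376 mcg/mL·h
F = (AUC_ev/D_ev)/(AUC_iv/D_iv) = (201.376/400)/(523.94075/200) = 0.50344/2.6197 = 0.1922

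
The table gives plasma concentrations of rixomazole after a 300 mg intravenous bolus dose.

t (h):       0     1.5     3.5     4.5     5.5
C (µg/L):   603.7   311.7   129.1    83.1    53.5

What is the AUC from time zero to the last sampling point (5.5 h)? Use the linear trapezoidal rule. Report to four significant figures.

Trapezoidal AUC_0→5.5:
  [0→1.5]: (603.7+311.7)/2 × 1.5 = 686.55
  [1.5→3.5]: (311.7+129.1)/2 × 2 = 440.8
  [3.5→4.5]: (129.1+83.1)/2 × 1 = 106.1
  [4.5→5.5]: (83.1+53.5)/2 × 1 = 68.3
  Sum = 1301.75 µg/L·h

AUC = 1302 µg/L·h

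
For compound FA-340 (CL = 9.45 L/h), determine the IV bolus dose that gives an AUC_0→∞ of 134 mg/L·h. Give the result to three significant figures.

Dose_iv = CL × AUC_0→∞
     = 9.45 × 134 = 1266.3 mg

Dose = 1270 mg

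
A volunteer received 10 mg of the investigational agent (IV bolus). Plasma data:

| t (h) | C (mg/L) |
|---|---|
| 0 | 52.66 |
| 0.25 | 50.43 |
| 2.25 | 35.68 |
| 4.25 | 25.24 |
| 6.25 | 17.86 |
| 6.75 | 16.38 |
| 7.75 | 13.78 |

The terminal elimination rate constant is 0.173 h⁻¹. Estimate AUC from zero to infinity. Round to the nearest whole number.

Trapezoidal AUC_0→7.75:
  [0→0.25]: (52.66+50.43)/2 × 0.25 = 12.88625
  [0.25→2.25]: (50.43+35.68)/2 × 2 = 86.11
  [2.25→4.25]: (35.68+25.24)/2 × 2 = 60.92
  [4.25→6.25]: (25.24+17.86)/2 × 2 = 43.1
  [6.25→6.75]: (17.86+16.38)/2 × 0.5 = 8.56
  [6.75→7.75]: (16.38+13.78)/2 × 1 = 15.08
  Sum = 226.65625 mg/L·h
Extrapolated tail: C_last / k_e = 13.78 / 0.173 = 79.653
AUC_0→∞ = 226.65625 + 79.653 = 306.30925 mg/L·h

AUC = 306 mg/L·h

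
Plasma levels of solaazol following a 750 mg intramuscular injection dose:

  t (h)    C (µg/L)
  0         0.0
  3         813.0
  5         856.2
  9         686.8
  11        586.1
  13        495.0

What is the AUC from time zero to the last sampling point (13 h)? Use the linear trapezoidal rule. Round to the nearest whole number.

AUC = 8329 µg/L·h

Trapezoidal AUC_0→13:
  [0→3]: (0.0+813.0)/2 × 3 = 1219.5
  [3→5]: (813.0+856.2)/2 × 2 = 1669.2
  [5→9]: (856.2+686.8)/2 × 4 = 3086.0
  [9→11]: (686.8+586.1)/2 × 2 = 1272.9
  [11→13]: (586.1+495.0)/2 × 2 = 1081.1
  Sum = 8328.7 µg/L·h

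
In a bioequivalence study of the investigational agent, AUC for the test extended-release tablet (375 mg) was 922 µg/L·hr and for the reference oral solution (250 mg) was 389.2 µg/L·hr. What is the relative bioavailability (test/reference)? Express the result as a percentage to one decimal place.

F_rel = 157.9%

F_rel = (AUC_test/D_test) / (AUC_ref/D_ref)
      = (922/375) / (389.2/250)
      = 2.45867 / 1.5568 = 1.5793 = 157.93%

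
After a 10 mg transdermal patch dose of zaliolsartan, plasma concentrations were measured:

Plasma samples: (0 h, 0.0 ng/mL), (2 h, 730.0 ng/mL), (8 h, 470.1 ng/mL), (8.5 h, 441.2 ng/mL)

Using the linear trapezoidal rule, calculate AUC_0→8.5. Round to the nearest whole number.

Trapezoidal AUC_0→8.5:
  [0→2]: (0.0+730.0)/2 × 2 = 730.0
  [2→8]: (730.0+470.1)/2 × 6 = 3600.3
  [8→8.5]: (470.1+441.2)/2 × 0.5 = 227.825
  Sum = 4558.125 ng/mL·h

AUC = 4558 ng/mL·h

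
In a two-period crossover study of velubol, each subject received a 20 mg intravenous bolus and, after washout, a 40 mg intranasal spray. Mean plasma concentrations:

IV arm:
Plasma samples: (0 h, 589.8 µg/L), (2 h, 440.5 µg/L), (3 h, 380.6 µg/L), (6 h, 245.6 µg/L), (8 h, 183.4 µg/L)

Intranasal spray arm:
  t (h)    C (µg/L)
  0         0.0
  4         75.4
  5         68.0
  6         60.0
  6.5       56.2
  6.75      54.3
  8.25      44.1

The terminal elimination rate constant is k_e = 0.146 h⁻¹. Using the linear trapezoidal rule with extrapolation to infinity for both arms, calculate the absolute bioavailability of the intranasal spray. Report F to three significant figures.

F = 0.0867

Trapezoidal AUC_0→8 (IV):
  [0→2]: (589.8+440.5)/2 × 2 = 1030.3
  [2→3]: (440.5+380.6)/2 × 1 = 410.55
  [3→6]: (380.6+245.6)/2 × 3 = 939.3
  [6→8]: (245.6+183.4)/2 × 2 = 429.0
  Sum = 2809.15 µg/L·h
IV tail: 183.4/0.146 = 1256.164; AUC_iv,0→∞ = 2809.15 + 1256.164 = 4065.314 µg/L·h
Trapezoidal AUC_0→8.25 (intranasal spray):
  [0→4]: (0.0+75.4)/2 × 4 = 150.8
  [4→5]: (75.4+68.0)/2 × 1 = 71.7
  [5→6]: (68.0+60.0)/2 × 1 = 64.0
  [6→6.5]: (60.0+56.2)/2 × 0.5 = 29.05
  [6.5→6.75]: (56.2+54.3)/2 × 0.25 = 13.8125
  [6.75→8.25]: (54.3+44.1)/2 × 1.5 = 73.8
  Sum = 403.1625 µg/L·h
intranasal spray tail: 44.1/0.146 = 302.055; AUC_ev,0→∞ = 403.1625 + 302.055 = 705.2175 µg/L·h
F = (AUC_ev/D_ev)/(AUC_iv/D_iv) = (705.2175/40)/(4065.314/20) = 17.6304/203.2657 = 0.0867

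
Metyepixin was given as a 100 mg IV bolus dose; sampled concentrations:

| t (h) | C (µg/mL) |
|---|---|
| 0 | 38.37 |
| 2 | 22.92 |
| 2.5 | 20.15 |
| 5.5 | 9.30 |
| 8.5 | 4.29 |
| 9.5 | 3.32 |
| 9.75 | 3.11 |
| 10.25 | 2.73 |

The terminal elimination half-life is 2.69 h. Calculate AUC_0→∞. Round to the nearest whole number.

Trapezoidal AUC_0→10.25:
  [0→2]: (38.37+22.92)/2 × 2 = 61.29
  [2→2.5]: (22.92+20.15)/2 × 0.5 = 10.7675
  [2.5→5.5]: (20.15+9.30)/2 × 3 = 44.175
  [5.5→8.5]: (9.30+4.29)/2 × 3 = 20.385
  [8.5→9.5]: (4.29+3.32)/2 × 1 = 3.805
  [9.5→9.75]: (3.32+3.11)/2 × 0.25 = 0.80375
  [9.75→10.25]: (3.11+2.73)/2 × 0.5 = 1.46
  Sum = 142.68625 µg/mL·h
k_e = ln2 / t½ = 0.693147 / 2.69 = 0.2577 h^-1
Extrapolated tail: C_last / k_e = 2.73 / 0.2577 = 10.594
AUC_0→∞ = 142.68625 + 10.594 = 153.28025 µg/mL·h

AUC = 153 µg/mL·h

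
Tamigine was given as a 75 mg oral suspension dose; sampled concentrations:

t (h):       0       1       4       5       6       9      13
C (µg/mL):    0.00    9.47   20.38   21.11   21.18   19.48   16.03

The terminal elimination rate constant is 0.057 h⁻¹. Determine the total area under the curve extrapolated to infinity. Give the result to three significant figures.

AUC = 505 µg/mL·h

Trapezoidal AUC_0→13:
  [0→1]: (0.00+9.47)/2 × 1 = 4.735
  [1→4]: (9.47+20.38)/2 × 3 = 44.775
  [4→5]: (20.38+21.11)/2 × 1 = 20.745
  [5→6]: (21.11+21.18)/2 × 1 = 21.145
  [6→9]: (21.18+19.48)/2 × 3 = 60.99
  [9→13]: (19.48+16.03)/2 × 4 = 71.02
  Sum = 223.41 µg/mL·h
Extrapolated tail: C_last / k_e = 16.03 / 0.057 = 281.228
AUC_0→∞ = 223.41 + 281.228 = 504.638 µg/mL·h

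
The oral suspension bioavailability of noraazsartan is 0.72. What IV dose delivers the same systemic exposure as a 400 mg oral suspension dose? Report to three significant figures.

Systemic exposure from an extravascular dose = F × D_ev, so the equivalent IV dose is F × D_ev.
D_iv = F × D_ev = 0.72 × 400 = 288 mg

D_iv = 288 mg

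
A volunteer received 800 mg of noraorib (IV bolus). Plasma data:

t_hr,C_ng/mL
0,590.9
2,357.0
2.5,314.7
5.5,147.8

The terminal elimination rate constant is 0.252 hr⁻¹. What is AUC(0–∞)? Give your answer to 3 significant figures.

Trapezoidal AUC_0→5.5:
  [0→2]: (590.9+357.0)/2 × 2 = 947.9
  [2→2.5]: (357.0+314.7)/2 × 0.5 = 167.925
  [2.5→5.5]: (314.7+147.8)/2 × 3 = 693.75
  Sum = 1809.575 ng/mL·hr
Extrapolated tail: C_last / k_e = 147.8 / 0.252 = 586.508
AUC_0→∞ = 1809.575 + 586.508 = 2396.083 ng/mL·hr

AUC = 2400 ng/mL·hr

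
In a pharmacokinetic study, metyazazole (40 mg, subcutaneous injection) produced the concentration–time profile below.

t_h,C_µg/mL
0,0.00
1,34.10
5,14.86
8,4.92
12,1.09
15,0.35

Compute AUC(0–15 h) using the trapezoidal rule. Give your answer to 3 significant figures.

Trapezoidal AUC_0→15:
  [0→1]: (0.00+34.10)/2 × 1 = 17.05
  [1→5]: (34.10+14.86)/2 × 4 = 97.92
  [5→8]: (14.86+4.92)/2 × 3 = 29.67
  [8→12]: (4.92+1.09)/2 × 4 = 12.02
  [12→15]: (1.09+0.35)/2 × 3 = 2.16
  Sum = 158.82 µg/mL·h

AUC = 159 µg/mL·h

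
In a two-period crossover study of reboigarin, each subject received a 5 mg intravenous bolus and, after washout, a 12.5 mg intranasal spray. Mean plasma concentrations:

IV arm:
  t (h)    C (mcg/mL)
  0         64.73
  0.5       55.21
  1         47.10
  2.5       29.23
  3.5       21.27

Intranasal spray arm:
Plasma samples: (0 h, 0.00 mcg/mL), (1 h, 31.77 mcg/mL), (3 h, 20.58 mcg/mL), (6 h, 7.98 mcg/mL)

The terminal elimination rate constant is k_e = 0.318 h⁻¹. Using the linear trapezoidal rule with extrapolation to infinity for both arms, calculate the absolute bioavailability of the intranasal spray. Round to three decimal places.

Trapezoidal AUC_0→3.5 (IV):
  [0→0.5]: (64.73+55.21)/2 × 0.5 = 29.985
  [0.5→1]: (55.21+47.10)/2 × 0.5 = 25.5775
  [1→2.5]: (47.10+29.23)/2 × 1.5 = 57.2475
  [2.5→3.5]: (29.23+21.27)/2 × 1 = 25.25
  Sum = 138.06 mcg/mL·h
IV tail: 21.27/0.318 = 66.887; AUC_iv,0→∞ = 138.06 + 66.887 = 204.947 mcg/mL·h
Trapezoidal AUC_0→6 (intranasal spray):
  [0→1]: (0.00+31.77)/2 × 1 = 15.885
  [1→3]: (31.77+20.58)/2 × 2 = 52.35
  [3→6]: (20.58+7.98)/2 × 3 = 42.84
  Sum = 111.075 mcg/mL·h
intranasal spray tail: 7.98/0.318 = 25.094; AUC_ev,0→∞ = 111.075 + 25.094 = 136.169 mcg/mL·h
F = (AUC_ev/D_ev)/(AUC_iv/D_iv) = (136.169/12.5)/(204.947/5) = 10.89352/40.9894 = 0.2658

F = 0.266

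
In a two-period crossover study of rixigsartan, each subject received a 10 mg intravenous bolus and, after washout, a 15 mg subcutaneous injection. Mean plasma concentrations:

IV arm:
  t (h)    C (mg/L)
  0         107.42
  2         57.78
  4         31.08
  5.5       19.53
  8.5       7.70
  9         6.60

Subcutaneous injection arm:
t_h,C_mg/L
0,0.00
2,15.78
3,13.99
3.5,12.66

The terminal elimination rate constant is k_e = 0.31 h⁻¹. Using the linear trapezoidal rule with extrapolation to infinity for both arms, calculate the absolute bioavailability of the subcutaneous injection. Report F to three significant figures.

Trapezoidal AUC_0→9 (IV):
  [0→2]: (107.42+57.78)/2 × 2 = 165.2
  [2→4]: (57.78+31.08)/2 × 2 = 88.86
  [4→5.5]: (31.08+19.53)/2 × 1.5 = 37.9575
  [5.5→8.5]: (19.53+7.70)/2 × 3 = 40.845
  [8.5→9]: (7.70+6.60)/2 × 0.5 = 3.575
  Sum = 336.4375 mg/L·h
IV tail: 6.60/0.31 = 21.290; AUC_iv,0→∞ = 336.4375 + 21.290 = 357.7275 mg/L·h
Trapezoidal AUC_0→3.5 (subcutaneous injection):
  [0→2]: (0.00+15.78)/2 × 2 = 15.78
  [2→3]: (15.78+13.99)/2 × 1 = 14.885
  [3→3.5]: (13.99+12.66)/2 × 0.5 = 6.6625
  Sum = 37.3275 mg/L·h
subcutaneous injection tail: 12.66/0.31 = 40.839; AUC_ev,0→∞ = 37.3275 + 40.839 = 78.1665 mg/L·h
F = (AUC_ev/D_ev)/(AUC_iv/D_iv) = (78.1665/15)/(357.7275/10) = 5.2111/35.77275 = 0.1457

F = 0.146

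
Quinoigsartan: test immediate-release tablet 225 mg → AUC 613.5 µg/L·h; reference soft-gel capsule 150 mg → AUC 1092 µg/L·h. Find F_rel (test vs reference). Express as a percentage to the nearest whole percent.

F_rel = 37%

F_rel = (AUC_test/D_test) / (AUC_ref/D_ref)
      = (613.5/225) / (1092/150)
      = 2.72667 / 7.28 = 0.3745 = 37.45%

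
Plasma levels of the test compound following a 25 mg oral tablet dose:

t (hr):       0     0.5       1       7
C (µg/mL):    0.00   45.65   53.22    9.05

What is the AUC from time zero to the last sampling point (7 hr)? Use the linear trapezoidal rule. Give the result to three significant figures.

AUC = 223 µg/mL·hr

Trapezoidal AUC_0→7:
  [0→0.5]: (0.00+45.65)/2 × 0.5 = 11.4125
  [0.5→1]: (45.65+53.22)/2 × 0.5 = 24.7175
  [1→7]: (53.22+9.05)/2 × 6 = 186.81
  Sum = 222.94 µg/mL·hr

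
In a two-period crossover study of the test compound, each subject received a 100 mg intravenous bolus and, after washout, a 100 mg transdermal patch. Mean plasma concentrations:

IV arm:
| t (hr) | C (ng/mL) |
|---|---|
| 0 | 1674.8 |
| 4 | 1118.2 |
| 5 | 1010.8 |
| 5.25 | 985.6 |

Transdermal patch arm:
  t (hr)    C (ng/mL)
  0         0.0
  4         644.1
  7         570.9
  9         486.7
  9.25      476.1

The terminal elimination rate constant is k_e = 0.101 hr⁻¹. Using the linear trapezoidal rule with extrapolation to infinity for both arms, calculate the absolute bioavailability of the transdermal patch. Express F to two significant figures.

Trapezoidal AUC_0→5.25 (IV):
  [0→4]: (1674.8+1118.2)/2 × 4 = 5586.0
  [4→5]: (1118.2+1010.8)/2 × 1 = 1064.5
  [5→5.25]: (1010.8+985.6)/2 × 0.25 = 249.55
  Sum = 6900.05 ng/mL·hr
IV tail: 985.6/0.101 = 9758.416; AUC_iv,0→∞ = 6900.05 + 9758.416 = 16658.466 ng/mL·hr
Trapezoidal AUC_0→9.25 (transdermal patch):
  [0→4]: (0.0+644.1)/2 × 4 = 1288.2
  [4→7]: (644.1+570.9)/2 × 3 = 1822.5
  [7→9]: (570.9+486.7)/2 × 2 = 1057.6
  [9→9.25]: (486.7+476.1)/2 × 0.25 = 120.35
  Sum = 4288.65 ng/mL·hr
transdermal patch tail: 476.1/0.101 = 4713.861; AUC_ev,0→∞ = 4288.65 + 4713.861 = 9002.511 ng/mL·hr
F = (AUC_ev/D_ev)/(AUC_iv/D_iv) = (9002.511/100)/(16658.466/100) = 90.02511/166.58466 = 0.5404

F = 0.54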